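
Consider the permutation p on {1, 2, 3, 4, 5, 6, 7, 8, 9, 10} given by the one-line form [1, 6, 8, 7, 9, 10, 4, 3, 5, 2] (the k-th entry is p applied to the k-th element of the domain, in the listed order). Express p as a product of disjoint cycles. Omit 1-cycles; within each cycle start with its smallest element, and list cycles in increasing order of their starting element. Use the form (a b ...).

(2 6 10)(3 8)(4 7)(5 9)

From 2: 2 → 6 → 10 → 2, closing the cycle (2 6 10).
Continuing from each remaining unvisited element yields (2 6 10)(3 8)(4 7)(5 9).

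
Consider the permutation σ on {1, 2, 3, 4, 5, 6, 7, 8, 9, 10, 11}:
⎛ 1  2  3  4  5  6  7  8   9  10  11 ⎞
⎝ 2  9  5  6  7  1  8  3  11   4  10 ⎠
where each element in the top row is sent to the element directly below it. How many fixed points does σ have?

0

No element satisfies σ(x) = x, so there are 0 fixed points.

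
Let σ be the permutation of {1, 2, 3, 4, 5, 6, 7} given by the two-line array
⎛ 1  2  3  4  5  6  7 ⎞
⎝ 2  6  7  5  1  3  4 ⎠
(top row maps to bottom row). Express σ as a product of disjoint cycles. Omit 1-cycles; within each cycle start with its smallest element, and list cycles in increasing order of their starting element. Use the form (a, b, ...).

(1, 2, 6, 3, 7, 4, 5)

Start at 1 and follow images: 1 → 2 → 6 → 3 → 7 → 4 → 5 → 1, giving the cycle (1, 2, 6, 3, 7, 4, 5).
Continuing from each remaining unvisited element yields (1, 2, 6, 3, 7, 4, 5).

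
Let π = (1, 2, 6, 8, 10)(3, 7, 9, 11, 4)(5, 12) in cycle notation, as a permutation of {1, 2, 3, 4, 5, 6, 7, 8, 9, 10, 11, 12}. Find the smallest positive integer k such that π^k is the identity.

The cycle type of π is (5, 5, 2).
The order is lcm(5, 5, 2) = 10.

10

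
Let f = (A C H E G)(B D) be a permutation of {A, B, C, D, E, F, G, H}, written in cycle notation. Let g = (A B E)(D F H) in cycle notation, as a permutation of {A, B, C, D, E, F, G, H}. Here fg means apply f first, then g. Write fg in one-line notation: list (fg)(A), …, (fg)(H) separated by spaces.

C F D E G H B A

For each element, apply f then g: A → C → C; B → D → F; C → H → D; D → B → E; E → G → G; F → F → H; G → A → B; H → E → A.
Collecting the images, fg = [C F D E G H B A].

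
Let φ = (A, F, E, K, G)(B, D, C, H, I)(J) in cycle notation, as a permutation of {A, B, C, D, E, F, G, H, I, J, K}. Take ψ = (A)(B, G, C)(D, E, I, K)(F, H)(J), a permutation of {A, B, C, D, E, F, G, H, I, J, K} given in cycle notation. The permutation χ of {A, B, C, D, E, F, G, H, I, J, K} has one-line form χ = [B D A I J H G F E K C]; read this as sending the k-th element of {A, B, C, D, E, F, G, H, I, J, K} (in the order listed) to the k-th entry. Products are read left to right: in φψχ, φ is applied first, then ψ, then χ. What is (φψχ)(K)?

Chase K: φ(K) = G; ψ(G) = C; χ(C) = A. Hence (φψχ)(K) = A.

A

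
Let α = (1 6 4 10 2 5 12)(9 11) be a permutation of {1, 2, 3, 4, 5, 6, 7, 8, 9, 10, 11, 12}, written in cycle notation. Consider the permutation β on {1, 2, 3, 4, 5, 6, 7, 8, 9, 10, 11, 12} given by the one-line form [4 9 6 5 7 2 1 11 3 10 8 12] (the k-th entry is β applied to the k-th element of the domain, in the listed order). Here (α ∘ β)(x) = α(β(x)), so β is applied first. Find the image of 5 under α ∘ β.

First apply β: β(5) = 7, then α(7) = 7. Thus (α ∘ β)(5) = 7.

7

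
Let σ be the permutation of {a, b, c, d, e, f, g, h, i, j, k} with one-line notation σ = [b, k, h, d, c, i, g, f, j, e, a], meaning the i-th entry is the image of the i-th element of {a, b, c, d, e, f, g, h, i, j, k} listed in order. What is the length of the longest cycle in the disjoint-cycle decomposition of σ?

Decomposing into disjoint cycles gives (a b k)(c h f i j e); the longest has length 6.

6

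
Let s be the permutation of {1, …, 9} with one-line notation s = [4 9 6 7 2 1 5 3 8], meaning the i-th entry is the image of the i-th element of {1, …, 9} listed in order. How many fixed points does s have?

No element satisfies s(x) = x, so there are 0 fixed points.

0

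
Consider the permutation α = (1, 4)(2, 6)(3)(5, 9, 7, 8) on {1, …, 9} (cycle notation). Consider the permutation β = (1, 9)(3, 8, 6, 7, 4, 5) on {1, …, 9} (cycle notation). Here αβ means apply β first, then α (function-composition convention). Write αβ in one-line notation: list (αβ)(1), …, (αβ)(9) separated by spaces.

(αβ)(x) = α(β(x)). Computing each image: α(β(1)) = α(9) = 7, α(β(2)) = α(2) = 6, α(β(3)) = α(8) = 5, α(β(4)) = α(5) = 9, α(β(5)) = α(3) = 3, α(β(6)) = α(7) = 8, α(β(7)) = α(4) = 1, α(β(8)) = α(6) = 2, α(β(9)) = α(1) = 4.
Hence αβ = [7 6 5 9 3 8 1 2 4].

7 6 5 9 3 8 1 2 4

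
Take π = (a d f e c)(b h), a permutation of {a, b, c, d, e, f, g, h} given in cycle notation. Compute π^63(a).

a lies in the 5-cycle (a d f e c).
Since the cycle has length 5, π^63 acts on it the same as π^3 (63 mod 5 = 3).
Stepping 3 places around the cycle: a → d → f → e.

e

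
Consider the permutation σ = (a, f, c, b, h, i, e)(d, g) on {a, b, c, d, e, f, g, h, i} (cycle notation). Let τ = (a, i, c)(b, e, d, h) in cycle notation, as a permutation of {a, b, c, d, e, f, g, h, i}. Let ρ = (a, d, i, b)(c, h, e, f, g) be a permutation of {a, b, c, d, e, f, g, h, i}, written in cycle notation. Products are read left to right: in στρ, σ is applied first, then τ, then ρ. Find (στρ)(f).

Chase f: σ(f) = c; τ(c) = a; ρ(a) = d. Hence (στρ)(f) = d.

d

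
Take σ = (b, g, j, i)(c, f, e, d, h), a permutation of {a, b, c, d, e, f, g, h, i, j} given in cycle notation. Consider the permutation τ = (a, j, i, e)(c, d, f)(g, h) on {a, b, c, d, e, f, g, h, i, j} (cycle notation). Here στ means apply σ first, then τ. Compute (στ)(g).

i

(στ)(g) = τ(σ(g)). σ(g) = j, then τ(j) = i. So (στ)(g) = i.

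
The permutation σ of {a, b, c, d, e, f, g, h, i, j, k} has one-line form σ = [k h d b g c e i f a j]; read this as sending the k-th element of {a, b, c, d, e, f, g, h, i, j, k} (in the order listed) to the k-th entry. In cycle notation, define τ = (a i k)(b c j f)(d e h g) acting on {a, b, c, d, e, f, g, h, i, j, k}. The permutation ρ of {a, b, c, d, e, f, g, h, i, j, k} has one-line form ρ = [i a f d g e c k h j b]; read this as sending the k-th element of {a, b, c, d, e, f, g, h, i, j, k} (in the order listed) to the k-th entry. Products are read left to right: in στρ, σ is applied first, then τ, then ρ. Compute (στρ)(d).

(στρ)(d) = ρ(τ(σ(d))). σ(d) = b, then τ(b) = c, then ρ(c) = f, so the result is f.

f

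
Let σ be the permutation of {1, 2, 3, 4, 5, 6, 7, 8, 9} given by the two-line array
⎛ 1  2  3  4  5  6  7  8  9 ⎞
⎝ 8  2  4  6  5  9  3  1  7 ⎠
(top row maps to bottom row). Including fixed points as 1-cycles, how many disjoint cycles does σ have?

4

The cycle decomposition is (1 8)(2)(3 4 6 9 7)(5), which has 4 cycles (counting 1-cycles).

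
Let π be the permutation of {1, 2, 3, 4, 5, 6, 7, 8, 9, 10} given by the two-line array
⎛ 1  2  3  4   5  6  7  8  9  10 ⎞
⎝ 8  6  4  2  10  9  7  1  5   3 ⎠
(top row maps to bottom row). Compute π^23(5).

Tracing 5 → 10 → … returns to 5 after 7 steps, so 5 lies in a 7-cycle (2 6 9 5 10 3 4).
On a 7-cycle, π^7 is the identity, so π^23 = π^2 there (23 ≡ 2 mod 7).
Advancing 2 steps from 5: 5 → 10 → 3.

3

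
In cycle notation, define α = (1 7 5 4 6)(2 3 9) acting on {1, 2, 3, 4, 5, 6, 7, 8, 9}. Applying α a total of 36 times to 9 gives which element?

9

9 lies in the 3-cycle (2 3 9).
Since the cycle has length 3, α^36 acts on it the same as α^0 (36 mod 3 = 0).
So α^36(9) = 9.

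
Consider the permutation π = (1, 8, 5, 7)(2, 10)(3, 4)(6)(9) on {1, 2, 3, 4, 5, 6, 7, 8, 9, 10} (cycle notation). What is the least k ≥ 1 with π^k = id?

The disjoint cycles have lengths 4, 2, 2, 1, 1.
Since disjoint cycles commute, ord(π) = lcm(4, 2, 2) = 4.

4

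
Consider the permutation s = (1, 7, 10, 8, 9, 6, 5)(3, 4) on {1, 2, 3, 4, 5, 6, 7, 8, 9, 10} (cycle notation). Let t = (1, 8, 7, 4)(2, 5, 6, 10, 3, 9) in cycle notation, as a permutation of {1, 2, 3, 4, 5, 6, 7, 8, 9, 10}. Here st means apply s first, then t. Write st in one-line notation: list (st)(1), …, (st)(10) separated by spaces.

Chase each element through s then t: 1 → 7 → 4; 2 → 2 → 5; 3 → 4 → 1; 4 → 3 → 9; 5 → 1 → 8; 6 → 5 → 6; 7 → 10 → 3; 8 → 9 → 2; 9 → 6 → 10; 10 → 8 → 7.
Collecting the images, st = [4 5 1 9 8 6 3 2 10 7].

4 5 1 9 8 6 3 2 10 7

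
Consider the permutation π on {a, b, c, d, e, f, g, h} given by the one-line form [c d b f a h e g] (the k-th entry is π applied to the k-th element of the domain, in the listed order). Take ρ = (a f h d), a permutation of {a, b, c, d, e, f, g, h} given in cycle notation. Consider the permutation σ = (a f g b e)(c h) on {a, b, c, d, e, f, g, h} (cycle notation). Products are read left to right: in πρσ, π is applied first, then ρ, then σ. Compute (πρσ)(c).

e

Chase c: π(c) = b; ρ(b) = b; σ(b) = e. Hence (πρσ)(c) = e.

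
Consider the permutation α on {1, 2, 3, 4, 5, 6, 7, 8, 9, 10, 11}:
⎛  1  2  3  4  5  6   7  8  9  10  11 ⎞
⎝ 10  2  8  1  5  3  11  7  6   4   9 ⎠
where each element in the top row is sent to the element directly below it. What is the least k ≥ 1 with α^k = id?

6

Decomposing into disjoint cycles gives cycle lengths 6, 3, 1, 1.
The order of α is the least common multiple of its cycle lengths: lcm(6, 3) = 6.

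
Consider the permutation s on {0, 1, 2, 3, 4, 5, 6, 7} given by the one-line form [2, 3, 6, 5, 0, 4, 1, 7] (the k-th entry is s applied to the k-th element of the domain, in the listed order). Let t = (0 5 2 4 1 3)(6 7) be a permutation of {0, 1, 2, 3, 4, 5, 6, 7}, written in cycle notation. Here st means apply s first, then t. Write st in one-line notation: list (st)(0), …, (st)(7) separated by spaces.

4 0 7 2 5 1 3 6

(st)(x) = t(s(x)). Computing each image: t(s(0)) = t(2) = 4, t(s(1)) = t(3) = 0, t(s(2)) = t(6) = 7, t(s(3)) = t(5) = 2, t(s(4)) = t(0) = 5, t(s(5)) = t(4) = 1, t(s(6)) = t(1) = 3, t(s(7)) = t(7) = 6.
Hence st = [4 0 7 2 5 1 3 6].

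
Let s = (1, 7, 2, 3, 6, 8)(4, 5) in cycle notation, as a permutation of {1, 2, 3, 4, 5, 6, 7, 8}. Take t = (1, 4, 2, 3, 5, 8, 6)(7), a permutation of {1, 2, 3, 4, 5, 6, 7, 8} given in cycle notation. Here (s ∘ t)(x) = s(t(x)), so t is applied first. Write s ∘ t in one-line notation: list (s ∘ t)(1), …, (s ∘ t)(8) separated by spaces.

For each element, apply t then s: 1 → 4 → 5; 2 → 3 → 6; 3 → 5 → 4; 4 → 2 → 3; 5 → 8 → 1; 6 → 1 → 7; 7 → 7 → 2; 8 → 6 → 8.
So s ∘ t in one-line form is 5 6 4 3 1 7 2 8.

5 6 4 3 1 7 2 8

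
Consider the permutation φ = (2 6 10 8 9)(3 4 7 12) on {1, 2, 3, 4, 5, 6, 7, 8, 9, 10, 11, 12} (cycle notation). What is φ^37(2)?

10

2 lies in the 5-cycle (2 6 10 8 9).
On a 5-cycle, φ^5 is the identity, so φ^37 = φ^2 there (37 ≡ 2 mod 5).
Stepping 2 places around the cycle: 2 → 6 → 10.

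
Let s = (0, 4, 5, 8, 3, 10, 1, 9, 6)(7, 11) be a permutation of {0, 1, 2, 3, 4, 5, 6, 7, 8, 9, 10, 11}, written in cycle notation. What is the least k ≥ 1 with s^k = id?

18

The cycle type of s is (9, 2, 1).
Since disjoint cycles commute, ord(s) = lcm(9, 2) = 18.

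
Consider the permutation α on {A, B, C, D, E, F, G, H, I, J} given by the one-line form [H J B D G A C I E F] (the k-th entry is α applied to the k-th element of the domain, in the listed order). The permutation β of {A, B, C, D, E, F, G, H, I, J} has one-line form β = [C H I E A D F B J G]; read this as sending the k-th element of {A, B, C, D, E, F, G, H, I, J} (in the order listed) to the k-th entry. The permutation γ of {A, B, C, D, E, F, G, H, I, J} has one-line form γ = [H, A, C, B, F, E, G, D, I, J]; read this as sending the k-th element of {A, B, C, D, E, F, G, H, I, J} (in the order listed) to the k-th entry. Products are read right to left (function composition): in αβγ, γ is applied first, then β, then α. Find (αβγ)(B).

(αβγ)(B) = α(β(γ(B))). γ(B) = A, then β(A) = C, then α(C) = B, so the result is B.

B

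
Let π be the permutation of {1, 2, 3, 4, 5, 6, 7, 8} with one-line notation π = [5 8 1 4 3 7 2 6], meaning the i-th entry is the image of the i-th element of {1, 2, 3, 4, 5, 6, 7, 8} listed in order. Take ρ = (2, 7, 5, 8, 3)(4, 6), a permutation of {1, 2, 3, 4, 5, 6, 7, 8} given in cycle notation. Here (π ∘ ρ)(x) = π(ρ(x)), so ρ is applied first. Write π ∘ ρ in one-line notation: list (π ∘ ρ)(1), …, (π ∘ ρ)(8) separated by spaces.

5 2 8 7 6 4 3 1

(π ∘ ρ)(x) = π(ρ(x)). Computing each image: π(ρ(1)) = π(1) = 5, π(ρ(2)) = π(7) = 2, π(ρ(3)) = π(2) = 8, π(ρ(4)) = π(6) = 7, π(ρ(5)) = π(8) = 6, π(ρ(6)) = π(4) = 4, π(ρ(7)) = π(5) = 3, π(ρ(8)) = π(3) = 1.
Hence π ∘ ρ = [5 2 8 7 6 4 3 1].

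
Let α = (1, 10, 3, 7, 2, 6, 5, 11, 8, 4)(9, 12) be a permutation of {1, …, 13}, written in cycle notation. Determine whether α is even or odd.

even

The cycle lengths are 10, 2, 1.
A cycle of length ℓ contributes ℓ−1 transpositions, so α is a product of 9 + 1 = 10 transpositions — even.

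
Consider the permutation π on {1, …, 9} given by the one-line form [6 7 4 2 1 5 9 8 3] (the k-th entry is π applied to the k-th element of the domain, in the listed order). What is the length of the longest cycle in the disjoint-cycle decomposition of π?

5

Decomposing into disjoint cycles gives (1 6 5)(2 7 9 3 4); the longest has length 5.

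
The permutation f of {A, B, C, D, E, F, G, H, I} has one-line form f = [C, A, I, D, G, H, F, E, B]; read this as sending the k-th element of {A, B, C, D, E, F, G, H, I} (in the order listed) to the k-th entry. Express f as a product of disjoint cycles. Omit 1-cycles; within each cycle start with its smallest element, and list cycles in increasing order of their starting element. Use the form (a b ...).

(A C I B)(E G F H)

Iterating f from A gives A → C → I → B → A; that is the 4-cycle (A C I B).
Continuing from each remaining unvisited element yields (A C I B)(E G F H).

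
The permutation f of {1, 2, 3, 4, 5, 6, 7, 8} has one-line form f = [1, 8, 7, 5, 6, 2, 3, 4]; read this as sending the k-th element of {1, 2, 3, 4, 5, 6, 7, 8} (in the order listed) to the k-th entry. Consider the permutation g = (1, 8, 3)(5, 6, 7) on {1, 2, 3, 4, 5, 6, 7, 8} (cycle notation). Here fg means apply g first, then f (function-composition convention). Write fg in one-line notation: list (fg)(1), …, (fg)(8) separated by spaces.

4 8 1 5 2 3 6 7

For each element, apply g then f: 1 → 8 → 4; 2 → 2 → 8; 3 → 1 → 1; 4 → 4 → 5; 5 → 6 → 2; 6 → 7 → 3; 7 → 5 → 6; 8 → 3 → 7.
So fg in one-line form is 4 8 1 5 2 3 6 7.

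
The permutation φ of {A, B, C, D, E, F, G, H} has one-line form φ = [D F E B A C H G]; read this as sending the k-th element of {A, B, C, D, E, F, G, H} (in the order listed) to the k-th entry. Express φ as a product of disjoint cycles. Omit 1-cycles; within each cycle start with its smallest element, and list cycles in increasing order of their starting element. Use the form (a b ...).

From A: A → D → B → F → C → E → A, closing the cycle (A D B F C E).
Continuing from each remaining unvisited element yields (A D B F C E)(G H).

(A D B F C E)(G H)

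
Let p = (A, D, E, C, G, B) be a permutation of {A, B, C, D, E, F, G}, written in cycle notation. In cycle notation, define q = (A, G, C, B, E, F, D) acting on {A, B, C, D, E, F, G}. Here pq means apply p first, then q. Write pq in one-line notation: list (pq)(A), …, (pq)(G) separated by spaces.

(pq)(x) = q(p(x)). Computing each image: q(p(A)) = q(D) = A, q(p(B)) = q(A) = G, q(p(C)) = q(G) = C, q(p(D)) = q(E) = F, q(p(E)) = q(C) = B, q(p(F)) = q(F) = D, q(p(G)) = q(B) = E.
Hence pq = [A G C F B D E].

A G C F B D E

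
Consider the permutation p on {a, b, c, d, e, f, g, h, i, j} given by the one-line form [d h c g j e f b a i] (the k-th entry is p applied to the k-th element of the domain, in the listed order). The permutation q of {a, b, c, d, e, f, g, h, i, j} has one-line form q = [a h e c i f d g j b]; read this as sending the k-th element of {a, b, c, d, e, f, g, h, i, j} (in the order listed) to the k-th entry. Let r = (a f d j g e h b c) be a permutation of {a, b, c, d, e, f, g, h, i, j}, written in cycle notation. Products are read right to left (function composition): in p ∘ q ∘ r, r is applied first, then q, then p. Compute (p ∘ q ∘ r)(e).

f

Apply the permutations in order: r(e) = h, then q(h) = g, then p(g) = f. So (p ∘ q ∘ r)(e) = f.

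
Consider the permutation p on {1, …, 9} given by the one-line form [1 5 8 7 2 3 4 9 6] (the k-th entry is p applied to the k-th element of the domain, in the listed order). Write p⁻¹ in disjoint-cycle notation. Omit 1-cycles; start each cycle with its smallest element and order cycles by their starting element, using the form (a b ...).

(2 5)(3 6 9 8)(4 7)

First write p in disjoint cycles: (2 5)(3 8 9 6)(4 7).
The inverse reverses every cycle; in canonical form, p⁻¹ = (2 5)(3 6 9 8)(4 7).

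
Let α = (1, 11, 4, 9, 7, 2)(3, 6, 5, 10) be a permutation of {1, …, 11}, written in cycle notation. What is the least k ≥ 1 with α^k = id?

12

The disjoint cycles have lengths 6, 4, 1.
Since disjoint cycles commute, ord(α) = lcm(6, 4) = 12.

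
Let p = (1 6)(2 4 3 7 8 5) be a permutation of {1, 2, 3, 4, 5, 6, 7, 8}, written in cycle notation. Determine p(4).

In the cycle (2 4 3 7 8 5), 4 is followed by 3, so p(4) = 3.

3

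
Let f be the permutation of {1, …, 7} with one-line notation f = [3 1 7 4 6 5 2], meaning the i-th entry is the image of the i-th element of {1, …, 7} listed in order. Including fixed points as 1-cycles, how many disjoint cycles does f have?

3

The cycle decomposition is (1, 3, 7, 2)(4)(5, 6), which has 3 cycles (counting 1-cycles).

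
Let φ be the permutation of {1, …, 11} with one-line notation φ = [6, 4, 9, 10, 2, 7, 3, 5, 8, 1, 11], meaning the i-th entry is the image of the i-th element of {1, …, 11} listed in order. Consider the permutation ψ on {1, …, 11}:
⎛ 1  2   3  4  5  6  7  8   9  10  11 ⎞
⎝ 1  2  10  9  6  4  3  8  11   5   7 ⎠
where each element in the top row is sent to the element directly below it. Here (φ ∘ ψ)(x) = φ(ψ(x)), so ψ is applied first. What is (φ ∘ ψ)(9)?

11

First apply ψ: ψ(9) = 11, then φ(11) = 11. Thus (φ ∘ ψ)(9) = 11.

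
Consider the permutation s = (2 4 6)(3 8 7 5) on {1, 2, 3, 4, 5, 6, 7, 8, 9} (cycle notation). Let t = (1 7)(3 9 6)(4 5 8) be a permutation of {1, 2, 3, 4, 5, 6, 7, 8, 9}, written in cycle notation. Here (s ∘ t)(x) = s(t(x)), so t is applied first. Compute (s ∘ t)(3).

First apply t: t(3) = 9, then s(9) = 9. Thus (s ∘ t)(3) = 9.

9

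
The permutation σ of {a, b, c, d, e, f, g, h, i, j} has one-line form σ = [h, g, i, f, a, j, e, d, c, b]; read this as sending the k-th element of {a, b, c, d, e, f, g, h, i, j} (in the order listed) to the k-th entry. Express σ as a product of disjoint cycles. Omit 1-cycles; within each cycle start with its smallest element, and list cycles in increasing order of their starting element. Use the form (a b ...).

(a h d f j b g e)(c i)

Iterating σ from a gives a → h → d → f → j → b → g → e → a; that is the 8-cycle (a h d f j b g e).
Continuing from each remaining unvisited element yields (a h d f j b g e)(c i).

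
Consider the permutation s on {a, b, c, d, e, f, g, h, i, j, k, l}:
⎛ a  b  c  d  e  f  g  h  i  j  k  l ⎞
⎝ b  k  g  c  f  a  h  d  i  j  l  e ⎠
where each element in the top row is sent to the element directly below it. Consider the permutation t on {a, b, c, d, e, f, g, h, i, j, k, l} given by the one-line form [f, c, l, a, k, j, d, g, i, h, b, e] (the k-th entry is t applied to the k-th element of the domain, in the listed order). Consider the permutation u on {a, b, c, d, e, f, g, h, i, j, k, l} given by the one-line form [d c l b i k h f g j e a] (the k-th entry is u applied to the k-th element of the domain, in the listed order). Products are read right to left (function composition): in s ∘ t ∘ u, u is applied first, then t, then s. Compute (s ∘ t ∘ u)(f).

Apply the permutations in order: u(f) = k, then t(k) = b, then s(b) = k. So (s ∘ t ∘ u)(f) = k.

k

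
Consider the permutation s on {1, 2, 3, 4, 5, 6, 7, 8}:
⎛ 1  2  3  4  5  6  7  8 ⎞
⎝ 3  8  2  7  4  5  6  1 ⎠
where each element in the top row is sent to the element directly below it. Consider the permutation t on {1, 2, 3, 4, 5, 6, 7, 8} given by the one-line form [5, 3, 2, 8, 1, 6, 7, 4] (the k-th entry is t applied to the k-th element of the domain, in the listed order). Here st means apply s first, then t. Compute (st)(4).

s(4) = 7, then t(7) = 7; composing gives (st)(4) = 7.

7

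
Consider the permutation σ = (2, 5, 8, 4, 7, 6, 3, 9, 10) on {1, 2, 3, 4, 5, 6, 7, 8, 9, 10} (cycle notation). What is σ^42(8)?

10

8 lies in the 9-cycle (2, 5, 8, 4, 7, 6, 3, 9, 10).
Since the cycle has length 9, σ^42 acts on it the same as σ^6 (42 mod 9 = 6).
Stepping 6 places around the cycle: 8 → 4 → 7 → 6 → 3 → 9 → 10.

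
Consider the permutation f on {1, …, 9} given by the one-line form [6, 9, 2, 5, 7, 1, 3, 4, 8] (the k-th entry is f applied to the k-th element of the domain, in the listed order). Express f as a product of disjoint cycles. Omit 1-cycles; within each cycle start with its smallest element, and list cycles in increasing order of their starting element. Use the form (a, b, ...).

From 1: 1 → 6 → 1, closing the cycle (1, 6).
Repeating from the next unused element and collecting all non-trivial cycles gives (1, 6)(2, 9, 8, 4, 5, 7, 3).

(1, 6)(2, 9, 8, 4, 5, 7, 3)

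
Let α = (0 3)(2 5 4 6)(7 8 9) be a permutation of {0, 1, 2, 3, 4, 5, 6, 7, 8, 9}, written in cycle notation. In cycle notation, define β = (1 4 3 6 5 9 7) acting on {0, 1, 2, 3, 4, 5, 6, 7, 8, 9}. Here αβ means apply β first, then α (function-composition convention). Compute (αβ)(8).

(αβ)(8) = α(β(8)). β(8) = 8, then α(8) = 9. So (αβ)(8) = 9.

9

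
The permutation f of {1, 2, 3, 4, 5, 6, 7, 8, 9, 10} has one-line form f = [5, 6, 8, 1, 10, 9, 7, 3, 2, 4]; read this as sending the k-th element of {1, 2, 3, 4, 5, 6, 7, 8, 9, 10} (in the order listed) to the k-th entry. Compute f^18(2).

2

Tracing 2 → 6 → … returns to 2 after 3 steps, so 2 lies in a 3-cycle (2 6 9).
Since the cycle has length 3, f^18 acts on it the same as f^0 (18 mod 3 = 0).
So f^18(2) = 2.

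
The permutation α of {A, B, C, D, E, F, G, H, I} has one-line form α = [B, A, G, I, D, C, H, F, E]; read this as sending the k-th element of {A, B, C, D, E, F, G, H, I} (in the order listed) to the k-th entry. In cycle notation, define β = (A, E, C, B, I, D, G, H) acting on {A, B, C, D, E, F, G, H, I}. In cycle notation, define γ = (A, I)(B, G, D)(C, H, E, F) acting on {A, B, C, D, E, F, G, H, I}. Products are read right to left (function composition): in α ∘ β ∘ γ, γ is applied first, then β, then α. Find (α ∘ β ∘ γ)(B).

Apply the permutations in order: γ(B) = G, then β(G) = H, then α(H) = F. So (α ∘ β ∘ γ)(B) = F.

F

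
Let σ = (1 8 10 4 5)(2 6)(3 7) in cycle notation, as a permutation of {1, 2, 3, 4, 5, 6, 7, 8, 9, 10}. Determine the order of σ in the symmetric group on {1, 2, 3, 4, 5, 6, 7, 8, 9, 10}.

10

The cycle type of σ is (5, 2, 2, 1).
The order of σ is the least common multiple of its cycle lengths: lcm(5, 2, 2) = 10.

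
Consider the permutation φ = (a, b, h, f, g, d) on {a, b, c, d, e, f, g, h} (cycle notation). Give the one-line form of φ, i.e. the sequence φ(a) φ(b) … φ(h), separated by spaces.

Image by image: a↦b, b↦h, c↦c, d↦a, e↦e, f↦g, g↦d, h↦f.
Listing these in domain order gives b h c a e g d f.

b h c a e g d f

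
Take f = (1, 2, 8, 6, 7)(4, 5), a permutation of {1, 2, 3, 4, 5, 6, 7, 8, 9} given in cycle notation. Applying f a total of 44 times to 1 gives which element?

1 lies in the 5-cycle (1, 2, 8, 6, 7).
Powers repeat with period 5 on this cycle, and 44 mod 5 = 4, so f^44(1) = f^4(1).
Advancing 4 steps from 1: 1 → 2 → 8 → 6 → 7.

7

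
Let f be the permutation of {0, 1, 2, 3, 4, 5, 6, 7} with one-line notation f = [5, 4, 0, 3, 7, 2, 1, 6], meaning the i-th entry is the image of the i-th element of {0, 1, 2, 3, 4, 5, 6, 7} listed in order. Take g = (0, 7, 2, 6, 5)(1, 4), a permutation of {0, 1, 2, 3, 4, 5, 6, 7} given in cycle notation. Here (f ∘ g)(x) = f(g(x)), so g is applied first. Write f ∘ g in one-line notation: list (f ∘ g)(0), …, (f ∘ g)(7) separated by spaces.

For each element, apply g then f: 0 → 7 → 6; 1 → 4 → 7; 2 → 6 → 1; 3 → 3 → 3; 4 → 1 → 4; 5 → 0 → 5; 6 → 5 → 2; 7 → 2 → 0.
Collecting the images, f ∘ g = [6 7 1 3 4 5 2 0].

6 7 1 3 4 5 2 0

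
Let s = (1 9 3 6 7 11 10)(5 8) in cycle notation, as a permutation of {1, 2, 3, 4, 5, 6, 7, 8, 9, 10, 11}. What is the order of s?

The disjoint cycles have lengths 7, 2, 1, 1.
The order is lcm(7, 2) = 14.

14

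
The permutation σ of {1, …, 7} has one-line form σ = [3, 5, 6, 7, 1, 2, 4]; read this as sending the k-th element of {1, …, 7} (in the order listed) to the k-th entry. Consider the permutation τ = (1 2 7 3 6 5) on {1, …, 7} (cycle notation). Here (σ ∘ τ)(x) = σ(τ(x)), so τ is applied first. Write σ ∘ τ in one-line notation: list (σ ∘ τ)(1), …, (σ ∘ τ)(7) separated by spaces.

(σ ∘ τ)(x) = σ(τ(x)). Computing each image: σ(τ(1)) = σ(2) = 5, σ(τ(2)) = σ(7) = 4, σ(τ(3)) = σ(6) = 2, σ(τ(4)) = σ(4) = 7, σ(τ(5)) = σ(1) = 3, σ(τ(6)) = σ(5) = 1, σ(τ(7)) = σ(3) = 6.
Hence σ ∘ τ = [5 4 2 7 3 1 6].

5 4 2 7 3 1 6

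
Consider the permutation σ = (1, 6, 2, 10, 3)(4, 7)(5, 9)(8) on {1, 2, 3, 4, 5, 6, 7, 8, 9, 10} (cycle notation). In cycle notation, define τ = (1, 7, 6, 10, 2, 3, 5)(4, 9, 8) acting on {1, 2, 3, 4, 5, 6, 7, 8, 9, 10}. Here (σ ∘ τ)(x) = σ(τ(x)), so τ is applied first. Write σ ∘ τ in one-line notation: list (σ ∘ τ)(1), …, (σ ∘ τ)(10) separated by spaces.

4 1 9 5 6 3 2 7 8 10

(σ ∘ τ)(x) = σ(τ(x)). Computing each image: σ(τ(1)) = σ(7) = 4, σ(τ(2)) = σ(3) = 1, σ(τ(3)) = σ(5) = 9, σ(τ(4)) = σ(9) = 5, σ(τ(5)) = σ(1) = 6, σ(τ(6)) = σ(10) = 3, σ(τ(7)) = σ(6) = 2, σ(τ(8)) = σ(4) = 7, σ(τ(9)) = σ(8) = 8, σ(τ(10)) = σ(2) = 10.
Hence σ ∘ τ = [4 1 9 5 6 3 2 7 8 10].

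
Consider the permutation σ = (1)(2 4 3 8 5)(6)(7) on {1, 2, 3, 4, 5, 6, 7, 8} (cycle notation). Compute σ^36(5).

2

5 lies in the 5-cycle (2 4 3 8 5).
Powers repeat with period 5 on this cycle, and 36 mod 5 = 1, so σ^36(5) = σ^1(5).
Stepping 1 place around the cycle: 5 → 2.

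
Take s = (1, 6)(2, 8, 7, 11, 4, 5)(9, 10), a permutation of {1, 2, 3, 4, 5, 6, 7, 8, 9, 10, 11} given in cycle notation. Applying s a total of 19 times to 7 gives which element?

7 lies in the 6-cycle (2, 8, 7, 11, 4, 5).
Powers repeat with period 6 on this cycle, and 19 mod 6 = 1, so s^19(7) = s^1(7).
Stepping 1 place around the cycle: 7 → 11.

11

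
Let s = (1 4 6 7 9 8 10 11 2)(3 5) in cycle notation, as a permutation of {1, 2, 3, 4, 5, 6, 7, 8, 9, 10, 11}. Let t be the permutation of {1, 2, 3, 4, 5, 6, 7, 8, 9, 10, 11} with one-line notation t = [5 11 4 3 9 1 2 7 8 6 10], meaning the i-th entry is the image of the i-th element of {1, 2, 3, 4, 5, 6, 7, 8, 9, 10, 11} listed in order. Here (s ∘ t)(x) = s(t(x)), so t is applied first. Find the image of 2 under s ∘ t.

(s ∘ t)(2) = s(t(2)). t(2) = 11, then s(11) = 2. So (s ∘ t)(2) = 2.

2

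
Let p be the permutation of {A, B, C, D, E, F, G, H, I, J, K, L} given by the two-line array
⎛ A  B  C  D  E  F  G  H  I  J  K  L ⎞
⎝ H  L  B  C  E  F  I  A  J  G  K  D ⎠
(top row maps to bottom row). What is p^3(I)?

Tracing I → J → … returns to I after 3 steps, so I lies in a 3-cycle (G I J).
Since the cycle has length 3, p^3 acts on it the same as p^0 (3 mod 3 = 0).
So p^3(I) = I.

I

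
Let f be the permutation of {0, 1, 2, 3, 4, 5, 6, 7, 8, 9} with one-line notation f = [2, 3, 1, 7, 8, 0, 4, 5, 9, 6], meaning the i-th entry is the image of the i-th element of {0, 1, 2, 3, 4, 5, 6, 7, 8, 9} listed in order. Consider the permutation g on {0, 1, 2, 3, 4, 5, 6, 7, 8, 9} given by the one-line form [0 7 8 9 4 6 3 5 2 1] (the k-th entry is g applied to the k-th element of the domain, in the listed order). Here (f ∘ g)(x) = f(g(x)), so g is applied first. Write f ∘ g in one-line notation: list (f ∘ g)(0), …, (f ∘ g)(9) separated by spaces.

2 5 9 6 8 4 7 0 1 3

Chase each element through g then f: 0 → 0 → 2; 1 → 7 → 5; 2 → 8 → 9; 3 → 9 → 6; 4 → 4 → 8; 5 → 6 → 4; 6 → 3 → 7; 7 → 5 → 0; 8 → 2 → 1; 9 → 1 → 3.
Collecting the images, f ∘ g = [2 5 9 6 8 4 7 0 1 3].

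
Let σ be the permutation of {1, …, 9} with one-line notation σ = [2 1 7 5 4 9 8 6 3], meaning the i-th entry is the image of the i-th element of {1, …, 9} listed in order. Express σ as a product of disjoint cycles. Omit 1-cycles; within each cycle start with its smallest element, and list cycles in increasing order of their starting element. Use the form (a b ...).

Iterating σ from 1 gives 1 → 2 → 1; that is the 2-cycle (1 2).
Continuing from each remaining unvisited element yields (1 2)(3 7 8 6 9)(4 5).

(1 2)(3 7 8 6 9)(4 5)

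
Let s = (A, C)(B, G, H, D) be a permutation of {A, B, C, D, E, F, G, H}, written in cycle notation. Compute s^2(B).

H

B lies in the 4-cycle (B, G, H, D).
Stepping 2 places around the cycle: B → G → H.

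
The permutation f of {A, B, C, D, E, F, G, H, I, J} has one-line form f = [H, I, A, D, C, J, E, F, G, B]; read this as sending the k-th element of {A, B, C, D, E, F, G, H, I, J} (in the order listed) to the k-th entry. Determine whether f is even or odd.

even

In disjoint-cycle form the cycle lengths are 9, 1.
A cycle is odd iff its length is even; f has 0 even-length cycles, so sgn(f) = (−1)^0 and f is even.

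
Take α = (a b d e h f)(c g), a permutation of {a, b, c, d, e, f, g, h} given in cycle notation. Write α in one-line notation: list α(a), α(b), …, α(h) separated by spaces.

Reading each image from the cycles: a↦b, b↦d, c↦g, d↦e, e↦h, f↦a, g↦c, h↦f.
Listing these in domain order gives b d g e h a c f.

b d g e h a c f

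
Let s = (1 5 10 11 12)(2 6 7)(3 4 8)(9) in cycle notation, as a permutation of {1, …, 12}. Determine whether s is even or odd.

The cycle lengths are 5, 3, 3, 1.
A cycle of length ℓ contributes ℓ−1 transpositions, so s is a product of 4 + 2 + 2 = 8 transpositions — even.

even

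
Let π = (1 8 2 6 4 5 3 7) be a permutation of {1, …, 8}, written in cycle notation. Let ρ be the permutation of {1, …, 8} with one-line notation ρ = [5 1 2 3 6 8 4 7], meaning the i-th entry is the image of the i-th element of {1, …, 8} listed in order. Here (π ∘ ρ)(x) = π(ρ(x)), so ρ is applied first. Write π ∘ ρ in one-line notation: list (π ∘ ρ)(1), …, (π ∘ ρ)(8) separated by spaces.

3 8 6 7 4 2 5 1

(π ∘ ρ)(x) = π(ρ(x)). Computing each image: π(ρ(1)) = π(5) = 3, π(ρ(2)) = π(1) = 8, π(ρ(3)) = π(2) = 6, π(ρ(4)) = π(3) = 7, π(ρ(5)) = π(6) = 4, π(ρ(6)) = π(8) = 2, π(ρ(7)) = π(4) = 5, π(ρ(8)) = π(7) = 1.
Hence π ∘ ρ = [3 8 6 7 4 2 5 1].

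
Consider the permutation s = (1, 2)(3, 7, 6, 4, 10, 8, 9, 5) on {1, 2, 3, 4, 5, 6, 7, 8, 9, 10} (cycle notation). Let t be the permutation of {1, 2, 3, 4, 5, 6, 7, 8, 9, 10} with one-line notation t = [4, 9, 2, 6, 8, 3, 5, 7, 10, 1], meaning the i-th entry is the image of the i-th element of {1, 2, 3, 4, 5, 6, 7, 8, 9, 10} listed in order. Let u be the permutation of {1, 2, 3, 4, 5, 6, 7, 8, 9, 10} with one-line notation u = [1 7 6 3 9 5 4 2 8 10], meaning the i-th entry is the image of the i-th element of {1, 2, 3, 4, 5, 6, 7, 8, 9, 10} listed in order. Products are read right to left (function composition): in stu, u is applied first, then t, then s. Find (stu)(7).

4

Chase 7: u(7) = 4; t(4) = 6; s(6) = 4. Hence (stu)(7) = 4.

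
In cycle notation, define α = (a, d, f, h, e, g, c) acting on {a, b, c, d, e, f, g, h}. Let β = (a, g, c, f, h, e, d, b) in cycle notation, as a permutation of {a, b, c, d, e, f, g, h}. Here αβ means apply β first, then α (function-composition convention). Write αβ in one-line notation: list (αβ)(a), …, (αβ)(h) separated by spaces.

c d h b f e a g

(αβ)(x) = α(β(x)). Computing each image: α(β(a)) = α(g) = c, α(β(b)) = α(a) = d, α(β(c)) = α(f) = h, α(β(d)) = α(b) = b, α(β(e)) = α(d) = f, α(β(f)) = α(h) = e, α(β(g)) = α(c) = a, α(β(h)) = α(e) = g.
Hence αβ = [c d h b f e a g].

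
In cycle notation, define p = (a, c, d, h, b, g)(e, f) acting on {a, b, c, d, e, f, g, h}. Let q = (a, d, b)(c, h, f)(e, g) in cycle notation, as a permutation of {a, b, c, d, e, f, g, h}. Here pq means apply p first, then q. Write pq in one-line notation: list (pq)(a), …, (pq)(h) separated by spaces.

h e b f c g d a

Chase each element through p then q: a → c → h; b → g → e; c → d → b; d → h → f; e → f → c; f → e → g; g → a → d; h → b → a.
Collecting the images, pq = [h e b f c g d a].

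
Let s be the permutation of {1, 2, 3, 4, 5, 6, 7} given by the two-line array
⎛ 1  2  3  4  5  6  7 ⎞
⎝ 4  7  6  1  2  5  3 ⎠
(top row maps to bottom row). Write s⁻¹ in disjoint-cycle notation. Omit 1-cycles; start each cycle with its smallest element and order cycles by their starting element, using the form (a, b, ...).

First write s in disjoint cycles: (1, 4)(2, 7, 3, 6, 5).
The inverse reverses every cycle; in canonical form, s⁻¹ = (1, 4)(2, 5, 6, 3, 7).

(1, 4)(2, 5, 6, 3, 7)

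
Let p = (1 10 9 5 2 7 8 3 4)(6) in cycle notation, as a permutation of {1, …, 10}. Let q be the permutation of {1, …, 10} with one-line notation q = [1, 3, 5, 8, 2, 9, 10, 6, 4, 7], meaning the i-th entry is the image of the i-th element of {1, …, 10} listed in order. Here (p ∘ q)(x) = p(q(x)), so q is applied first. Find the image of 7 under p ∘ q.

9

First apply q: q(7) = 10, then p(10) = 9. Thus (p ∘ q)(7) = 9.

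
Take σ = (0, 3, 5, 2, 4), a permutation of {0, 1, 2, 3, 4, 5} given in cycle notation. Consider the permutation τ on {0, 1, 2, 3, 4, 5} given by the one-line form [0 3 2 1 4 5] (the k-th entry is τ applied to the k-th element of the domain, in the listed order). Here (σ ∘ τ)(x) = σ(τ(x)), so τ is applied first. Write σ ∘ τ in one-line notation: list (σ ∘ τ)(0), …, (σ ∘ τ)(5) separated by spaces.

For each element, apply τ then σ: 0 → 0 → 3; 1 → 3 → 5; 2 → 2 → 4; 3 → 1 → 1; 4 → 4 → 0; 5 → 5 → 2.
So σ ∘ τ in one-line form is 3 5 4 1 0 2.

3 5 4 1 0 2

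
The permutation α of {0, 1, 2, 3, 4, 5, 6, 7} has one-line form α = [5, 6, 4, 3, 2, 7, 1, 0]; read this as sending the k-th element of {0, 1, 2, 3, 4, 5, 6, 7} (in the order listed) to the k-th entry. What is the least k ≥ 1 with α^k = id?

The disjoint-cycle form of α has cycle lengths 3, 2, 2, 1.
The order of α is the least common multiple of its cycle lengths: lcm(3, 2, 2) = 6.

6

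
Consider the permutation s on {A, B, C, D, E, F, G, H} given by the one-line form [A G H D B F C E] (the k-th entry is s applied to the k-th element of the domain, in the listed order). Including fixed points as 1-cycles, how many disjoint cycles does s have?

4

The cycle decomposition is (A)(B G C H E)(D)(F), which has 4 cycles (counting 1-cycles).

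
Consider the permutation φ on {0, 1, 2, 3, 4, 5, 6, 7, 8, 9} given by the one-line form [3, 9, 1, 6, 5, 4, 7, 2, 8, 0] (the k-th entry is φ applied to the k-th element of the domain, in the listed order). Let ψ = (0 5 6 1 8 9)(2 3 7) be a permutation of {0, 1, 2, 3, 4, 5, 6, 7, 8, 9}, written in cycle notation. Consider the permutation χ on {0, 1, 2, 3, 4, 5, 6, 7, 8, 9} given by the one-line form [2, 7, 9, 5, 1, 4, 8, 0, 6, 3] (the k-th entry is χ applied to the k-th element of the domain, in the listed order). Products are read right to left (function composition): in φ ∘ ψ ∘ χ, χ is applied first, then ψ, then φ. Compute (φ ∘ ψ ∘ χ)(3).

7

Apply the permutations in order: χ(3) = 5, then ψ(5) = 6, then φ(6) = 7. So (φ ∘ ψ ∘ χ)(3) = 7.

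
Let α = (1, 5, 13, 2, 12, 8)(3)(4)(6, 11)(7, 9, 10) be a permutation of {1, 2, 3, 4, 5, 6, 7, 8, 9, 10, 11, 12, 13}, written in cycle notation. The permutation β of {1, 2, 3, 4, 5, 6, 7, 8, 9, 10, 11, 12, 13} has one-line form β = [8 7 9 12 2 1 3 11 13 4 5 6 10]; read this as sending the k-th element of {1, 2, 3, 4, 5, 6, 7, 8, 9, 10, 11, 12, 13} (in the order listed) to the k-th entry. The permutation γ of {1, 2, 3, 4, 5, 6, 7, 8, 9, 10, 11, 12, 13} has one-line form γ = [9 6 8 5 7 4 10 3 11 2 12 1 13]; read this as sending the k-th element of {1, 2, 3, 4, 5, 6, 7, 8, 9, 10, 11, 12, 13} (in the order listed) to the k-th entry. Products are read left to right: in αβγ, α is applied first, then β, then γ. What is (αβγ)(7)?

13

Apply the permutations in order: α(7) = 9, then β(9) = 13, then γ(13) = 13. So (αβγ)(7) = 13.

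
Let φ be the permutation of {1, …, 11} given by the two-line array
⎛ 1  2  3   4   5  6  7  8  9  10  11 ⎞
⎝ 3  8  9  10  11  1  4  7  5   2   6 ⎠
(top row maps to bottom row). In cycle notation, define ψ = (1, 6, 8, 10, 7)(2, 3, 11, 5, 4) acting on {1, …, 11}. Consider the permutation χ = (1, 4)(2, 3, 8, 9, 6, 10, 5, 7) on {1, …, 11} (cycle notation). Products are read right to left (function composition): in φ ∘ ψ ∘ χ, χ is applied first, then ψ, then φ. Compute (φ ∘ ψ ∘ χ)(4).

Chase 4: χ(4) = 1; ψ(1) = 6; φ(6) = 1. Hence (φ ∘ ψ ∘ χ)(4) = 1.

1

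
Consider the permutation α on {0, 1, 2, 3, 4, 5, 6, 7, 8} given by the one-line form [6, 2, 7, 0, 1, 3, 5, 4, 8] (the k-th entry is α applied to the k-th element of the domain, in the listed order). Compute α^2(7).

Tracing 7 → 4 → … returns to 7 after 4 steps, so 7 lies in a 4-cycle (1 2 7 4).
Advancing 2 steps from 7: 7 → 4 → 1.

1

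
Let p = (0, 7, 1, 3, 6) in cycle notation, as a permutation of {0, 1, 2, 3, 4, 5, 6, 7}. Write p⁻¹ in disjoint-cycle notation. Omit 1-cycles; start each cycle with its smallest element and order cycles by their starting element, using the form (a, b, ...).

If p sends a → b within a cycle, p⁻¹ sends b → a; equivalently, reverse each cycle.
After reversing and putting each cycle's least element first, p⁻¹ = (0, 6, 3, 1, 7).

(0, 6, 3, 1, 7)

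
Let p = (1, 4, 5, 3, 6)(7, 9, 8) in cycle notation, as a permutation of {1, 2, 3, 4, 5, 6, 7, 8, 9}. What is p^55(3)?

3

3 lies in the 5-cycle (1, 4, 5, 3, 6).
Since the cycle has length 5, p^55 acts on it the same as p^0 (55 mod 5 = 0).
So p^55(3) = 3.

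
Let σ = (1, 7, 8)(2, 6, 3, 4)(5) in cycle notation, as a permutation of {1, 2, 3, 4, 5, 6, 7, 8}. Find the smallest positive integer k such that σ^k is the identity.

12

The disjoint cycles have lengths 4, 3, 1.
Since disjoint cycles commute, ord(σ) = lcm(4, 3) = 12.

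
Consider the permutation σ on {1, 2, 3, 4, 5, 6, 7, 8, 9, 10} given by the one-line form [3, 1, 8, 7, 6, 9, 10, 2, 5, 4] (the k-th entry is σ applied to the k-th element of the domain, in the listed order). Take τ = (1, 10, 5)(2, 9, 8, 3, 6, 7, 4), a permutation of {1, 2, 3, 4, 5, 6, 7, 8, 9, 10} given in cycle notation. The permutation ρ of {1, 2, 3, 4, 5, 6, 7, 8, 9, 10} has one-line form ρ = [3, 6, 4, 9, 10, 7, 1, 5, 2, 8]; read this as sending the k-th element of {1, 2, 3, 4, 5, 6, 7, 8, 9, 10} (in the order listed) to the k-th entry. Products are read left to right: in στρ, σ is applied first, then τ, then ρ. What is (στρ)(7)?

Chase 7: σ(7) = 10; τ(10) = 5; ρ(5) = 10. Hence (στρ)(7) = 10.

10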